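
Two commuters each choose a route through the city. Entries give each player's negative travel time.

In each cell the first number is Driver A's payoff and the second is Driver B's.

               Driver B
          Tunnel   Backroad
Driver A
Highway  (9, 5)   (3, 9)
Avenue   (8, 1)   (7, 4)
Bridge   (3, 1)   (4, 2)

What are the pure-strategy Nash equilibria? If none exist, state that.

The unique pure-strategy Nash equilibrium is (Avenue, Backroad).

(Highway, Tunnel): Driver B can switch to Backroad (5 → 9). Not NE.
(Highway, Backroad): Driver A can switch to Avenue (3 → 7). Not NE.
(Avenue, Tunnel): Driver A can switch to Highway (8 → 9). Not NE.
(Avenue, Backroad): Driver A gets 7, best alternative 4; Driver B gets 4, best alternative 1. No profitable deviation — NE.
(Bridge, Tunnel): Driver A can switch to Highway (3 → 9). Not NE.
(Bridge, Backroad): Driver A can switch to Avenue (4 → 7). Not NE.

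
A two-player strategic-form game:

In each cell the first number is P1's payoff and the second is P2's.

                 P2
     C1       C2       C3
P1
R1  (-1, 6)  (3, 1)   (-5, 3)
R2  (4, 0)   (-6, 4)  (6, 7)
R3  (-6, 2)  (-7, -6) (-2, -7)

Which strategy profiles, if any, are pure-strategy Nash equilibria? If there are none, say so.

(R2, C3)

P1 against C1: payoffs -1, 4, -6 → best response R2.
P1 against C2: payoffs 3, -6, -7 → best response R1.
P1 against C3: payoffs -5, 6, -2 → best response R2.
P2 against R1: payoffs 6, 1, 3 → best response C1.
P2 against R2: payoffs 0, 4, 7 → best response C3.
P2 against R3: payoffs 2, -6, -7 → best response C1.
Mutual best responses: (R2, C3).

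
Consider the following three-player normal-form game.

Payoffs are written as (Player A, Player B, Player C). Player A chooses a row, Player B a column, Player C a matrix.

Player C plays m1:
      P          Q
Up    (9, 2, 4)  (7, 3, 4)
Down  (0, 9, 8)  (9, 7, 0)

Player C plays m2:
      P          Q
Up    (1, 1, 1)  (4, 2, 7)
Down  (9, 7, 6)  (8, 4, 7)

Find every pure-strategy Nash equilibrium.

Player A against (P, m1): payoffs 9, 0 → best response Up.
Player A against (P, m2): payoffs 1, 9 → best response Down.
Player A against (Q, m1): payoffs 7, 9 → best response Down.
Player A against (Q, m2): payoffs 4, 8 → best response Down.
Player B against (Up, m1): payoffs 2, 3 → best response Q.
Player B against (Up, m2): payoffs 1, 2 → best response Q.
Player B against (Down, m1): payoffs 9, 7 → best response P.
Player B against (Down, m2): payoffs 7, 4 → best response P.
Player C against (Up, P): payoffs 4, 1 → best response m1.
Player C against (Up, Q): payoffs 4, 7 → best response m2.
Player C against (Down, P): payoffs 8, 6 → best response m1.
Player C against (Down, Q): payoffs 0, 7 → best response m2.
No profile is a mutual best response for all players.

This game has no pure Nash equilibrium.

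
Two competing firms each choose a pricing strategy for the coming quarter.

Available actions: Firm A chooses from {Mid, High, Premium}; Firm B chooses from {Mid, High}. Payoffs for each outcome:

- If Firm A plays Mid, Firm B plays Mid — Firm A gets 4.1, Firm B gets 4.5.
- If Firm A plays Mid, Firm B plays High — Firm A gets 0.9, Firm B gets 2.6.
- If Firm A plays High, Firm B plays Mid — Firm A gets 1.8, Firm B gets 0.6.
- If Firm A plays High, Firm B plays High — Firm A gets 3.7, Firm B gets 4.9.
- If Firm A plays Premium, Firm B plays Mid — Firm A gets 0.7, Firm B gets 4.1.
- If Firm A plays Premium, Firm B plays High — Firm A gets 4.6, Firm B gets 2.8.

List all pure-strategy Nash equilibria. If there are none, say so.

(Mid, Mid): Firm A gets 4.1, best alternative 1.8; Firm B gets 4.5, best alternative 2.6. No profitable deviation — NE.
(Mid, High): Firm A can switch to High (0.9 → 3.7). Not NE.
(High, Mid): Firm A can switch to Mid (1.8 → 4.1). Not NE.
(High, High): Firm A can switch to Premium (3.7 → 4.6). Not NE.
(Premium, Mid): Firm A can switch to Mid (0.7 → 4.1). Not NE.
(Premium, High): Firm B can switch to Mid (2.8 → 4.1). Not NE.

(Mid, Mid)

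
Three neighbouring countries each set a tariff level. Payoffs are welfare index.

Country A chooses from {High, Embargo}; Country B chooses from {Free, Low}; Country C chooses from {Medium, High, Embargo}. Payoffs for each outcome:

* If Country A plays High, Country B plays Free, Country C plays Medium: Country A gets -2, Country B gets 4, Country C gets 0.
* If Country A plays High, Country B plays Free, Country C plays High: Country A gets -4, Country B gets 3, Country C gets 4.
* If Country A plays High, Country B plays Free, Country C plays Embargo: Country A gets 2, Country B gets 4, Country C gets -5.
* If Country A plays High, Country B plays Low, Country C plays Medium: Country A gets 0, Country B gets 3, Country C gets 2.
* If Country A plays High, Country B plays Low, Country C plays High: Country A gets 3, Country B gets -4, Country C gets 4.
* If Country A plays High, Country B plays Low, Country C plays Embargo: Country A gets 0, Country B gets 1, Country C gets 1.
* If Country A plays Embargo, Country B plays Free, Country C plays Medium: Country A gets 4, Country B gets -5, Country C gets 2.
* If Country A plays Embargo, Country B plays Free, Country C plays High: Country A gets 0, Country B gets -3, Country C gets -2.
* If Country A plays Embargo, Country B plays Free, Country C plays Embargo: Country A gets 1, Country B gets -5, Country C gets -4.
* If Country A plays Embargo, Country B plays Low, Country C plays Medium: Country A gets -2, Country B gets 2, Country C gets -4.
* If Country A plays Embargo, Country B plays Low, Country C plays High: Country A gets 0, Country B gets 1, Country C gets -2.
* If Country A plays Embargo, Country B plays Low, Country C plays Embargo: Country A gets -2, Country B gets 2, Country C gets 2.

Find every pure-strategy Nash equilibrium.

(High, Free, Medium): Country A can switch to Embargo (-2 → 4). Not NE.
(High, Free, High): Country A can switch to Embargo (-4 → 0). Not NE.
(High, Free, Embargo): Country C can switch to Medium (-5 → 0). Not NE.
(High, Low, Medium): Country B can switch to Free (3 → 4). Not NE.
(High, Low, High): Country B can switch to Free (-4 → 3). Not NE.
(High, Low, Embargo): Country B can switch to Free (1 → 4). Not NE.
(Embargo, Free, Medium): Country B can switch to Low (-5 → 2). Not NE.
(Embargo, Free, High): Country B can switch to Low (-3 → 1). Not NE.
(Embargo, Free, Embargo): Country A can switch to High (1 → 2). Not NE.
(Embargo, Low, Medium): Country A can switch to High (-2 → 0). Not NE.
(The remaining 2 profiles each have a profitable deviation by the same check.)

There is no pure-strategy Nash equilibrium.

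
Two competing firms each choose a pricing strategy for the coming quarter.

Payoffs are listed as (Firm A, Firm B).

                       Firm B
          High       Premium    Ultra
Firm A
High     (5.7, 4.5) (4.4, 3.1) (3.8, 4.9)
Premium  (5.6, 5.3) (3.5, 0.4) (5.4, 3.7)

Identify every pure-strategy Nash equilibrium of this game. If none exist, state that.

There is no pure-strategy Nash equilibrium.

Firm A against High: payoffs 5.7, 5.6 → best response High.
Firm A against Premium: payoffs 4.4, 3.5 → best response High.
Firm A against Ultra: payoffs 3.8, 5.4 → best response Premium.
Firm B against High: payoffs 4.5, 3.1, 4.9 → best response Ultra.
Firm B against Premium: payoffs 5.3, 0.4, 3.7 → best response High.
No profile is a mutual best response for all players.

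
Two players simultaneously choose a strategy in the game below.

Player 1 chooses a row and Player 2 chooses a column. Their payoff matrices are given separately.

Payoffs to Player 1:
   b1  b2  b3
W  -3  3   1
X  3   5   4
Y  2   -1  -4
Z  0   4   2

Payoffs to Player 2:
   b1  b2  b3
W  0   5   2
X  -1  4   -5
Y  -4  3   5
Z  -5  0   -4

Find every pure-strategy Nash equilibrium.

(X, b2)

(W, b1): Player 1 can switch to X (-3 → 3). Not NE.
(W, b2): Player 1 can switch to X (3 → 5). Not NE.
(W, b3): Player 1 can switch to X (1 → 4). Not NE.
(X, b1): Player 2 can switch to b2 (-1 → 4). Not NE.
(X, b2): Player 1 gets 5, best alternative 4; Player 2 gets 4, best alternative -1. No profitable deviation — NE.
(X, b3): Player 2 can switch to b1 (-5 → -1). Not NE.
(Y, b1): Player 1 can switch to X (2 → 3). Not NE.
(Y, b2): Player 1 can switch to W (-1 → 3). Not NE.
(Y, b3): Player 1 can switch to W (-4 → 1). Not NE.
(The remaining 3 profiles each have a profitable deviation by the same check.)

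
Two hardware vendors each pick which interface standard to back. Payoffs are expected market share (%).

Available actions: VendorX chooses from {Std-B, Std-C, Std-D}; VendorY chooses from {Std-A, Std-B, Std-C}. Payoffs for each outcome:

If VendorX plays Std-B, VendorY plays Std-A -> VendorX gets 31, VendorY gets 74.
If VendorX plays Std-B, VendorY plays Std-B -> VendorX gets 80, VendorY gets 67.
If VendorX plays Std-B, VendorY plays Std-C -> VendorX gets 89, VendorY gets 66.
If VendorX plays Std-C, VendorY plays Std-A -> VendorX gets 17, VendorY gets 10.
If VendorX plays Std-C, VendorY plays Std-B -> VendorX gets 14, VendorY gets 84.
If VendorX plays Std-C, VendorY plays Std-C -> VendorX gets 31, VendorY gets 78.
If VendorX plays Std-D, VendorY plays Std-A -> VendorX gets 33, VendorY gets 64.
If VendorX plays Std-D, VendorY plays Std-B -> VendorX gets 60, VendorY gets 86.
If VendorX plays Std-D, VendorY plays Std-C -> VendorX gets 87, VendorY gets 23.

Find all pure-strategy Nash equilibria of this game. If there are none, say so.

This game has no pure Nash equilibrium.

VendorX against Std-A: payoffs 31, 17, 33 → best response Std-D.
VendorX against Std-B: payoffs 80, 14, 60 → best response Std-B.
VendorX against Std-C: payoffs 89, 31, 87 → best response Std-B.
VendorY against Std-B: payoffs 74, 67, 66 → best response Std-A.
VendorY against Std-C: payoffs 10, 84, 78 → best response Std-B.
VendorY against Std-D: payoffs 64, 86, 23 → best response Std-B.
No profile is a mutual best response for all players.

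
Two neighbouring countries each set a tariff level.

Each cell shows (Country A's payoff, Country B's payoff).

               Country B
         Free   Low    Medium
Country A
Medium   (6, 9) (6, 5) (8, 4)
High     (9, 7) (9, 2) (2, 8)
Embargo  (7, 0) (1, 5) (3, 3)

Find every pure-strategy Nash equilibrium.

Country A against Free: payoffs 6, 9, 7 → best response High.
Country A against Low: payoffs 6, 9, 1 → best response High.
Country A against Medium: payoffs 8, 2, 3 → best response Medium.
Country B against Medium: payoffs 9, 5, 4 → best response Free.
Country B against High: payoffs 7, 2, 8 → best response Medium.
Country B against Embargo: payoffs 0, 5, 3 → best response Low.
No profile is a mutual best response for all players.

There is no pure-strategy Nash equilibrium.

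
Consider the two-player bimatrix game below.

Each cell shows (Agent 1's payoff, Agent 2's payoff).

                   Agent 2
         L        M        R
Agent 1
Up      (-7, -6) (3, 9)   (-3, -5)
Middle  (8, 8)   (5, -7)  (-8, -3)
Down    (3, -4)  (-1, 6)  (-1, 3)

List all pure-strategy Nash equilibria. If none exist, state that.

(Up, L): Agent 1 can switch to Middle (-7 → 8). Not NE.
(Up, M): Agent 1 can switch to Middle (3 → 5). Not NE.
(Up, R): Agent 1 can switch to Down (-3 → -1). Not NE.
(Middle, L): Agent 1 gets 8, best alternative 3; Agent 2 gets 8, best alternative -3. No profitable deviation — NE.
(Middle, M): Agent 2 can switch to L (-7 → 8). Not NE.
(Middle, R): Agent 1 can switch to Up (-8 → -3). Not NE.
(Down, L): Agent 1 can switch to Middle (3 → 8). Not NE.
(Down, M): Agent 1 can switch to Up (-1 → 3). Not NE.
(Down, R): Agent 2 can switch to M (3 → 6). Not NE.

The unique pure-strategy Nash equilibrium is (Middle, L).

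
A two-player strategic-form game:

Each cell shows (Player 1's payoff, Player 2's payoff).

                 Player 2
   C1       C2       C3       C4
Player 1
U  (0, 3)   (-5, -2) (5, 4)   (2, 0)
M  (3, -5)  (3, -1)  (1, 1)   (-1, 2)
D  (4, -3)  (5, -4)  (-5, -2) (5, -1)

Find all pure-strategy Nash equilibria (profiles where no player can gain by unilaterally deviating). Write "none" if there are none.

Pure-strategy Nash equilibria: (U, C3); (D, C4)

Player 1 against C1: payoffs 0, 3, 4 → best response D.
Player 1 against C2: payoffs -5, 3, 5 → best response D.
Player 1 against C3: payoffs 5, 1, -5 → best response U.
Player 1 against C4: payoffs 2, -1, 5 → best response D.
Player 2 against U: payoffs 3, -2, 4, 0 → best response C3.
Player 2 against M: payoffs -5, -1, 1, 2 → best response C4.
Player 2 against D: payoffs -3, -4, -2, -1 → best response C4.
Mutual best responses: (U, C3); (D, C4).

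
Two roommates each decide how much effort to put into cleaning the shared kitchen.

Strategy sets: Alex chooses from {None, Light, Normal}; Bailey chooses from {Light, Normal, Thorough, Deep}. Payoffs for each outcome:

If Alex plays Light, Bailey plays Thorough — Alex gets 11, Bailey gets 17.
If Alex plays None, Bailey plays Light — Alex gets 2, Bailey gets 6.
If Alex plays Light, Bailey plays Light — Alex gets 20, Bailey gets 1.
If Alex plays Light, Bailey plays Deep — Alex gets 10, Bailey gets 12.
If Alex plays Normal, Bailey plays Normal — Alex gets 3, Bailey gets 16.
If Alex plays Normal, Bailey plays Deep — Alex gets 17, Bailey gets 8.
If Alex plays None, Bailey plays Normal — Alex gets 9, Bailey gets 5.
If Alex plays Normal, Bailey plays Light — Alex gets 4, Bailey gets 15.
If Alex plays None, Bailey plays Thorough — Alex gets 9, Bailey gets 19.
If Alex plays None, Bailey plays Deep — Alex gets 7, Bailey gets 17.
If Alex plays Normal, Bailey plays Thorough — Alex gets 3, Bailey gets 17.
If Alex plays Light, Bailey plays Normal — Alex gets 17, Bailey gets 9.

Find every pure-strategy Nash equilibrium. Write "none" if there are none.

Alex against Light: payoffs 2, 20, 4 → best response Light.
Alex against Normal: payoffs 9, 17, 3 → best response Light.
Alex against Thorough: payoffs 9, 11, 3 → best response Light.
Alex against Deep: payoffs 7, 10, 17 → best response Normal.
Bailey against None: payoffs 6, 5, 19, 17 → best response Thorough.
Bailey against Light: payoffs 1, 9, 17, 12 → best response Thorough.
Bailey against Normal: payoffs 15, 16, 17, 8 → best response Thorough.
Mutual best responses: (Light, Thorough).

The unique pure-strategy Nash equilibrium is (Light, Thorough).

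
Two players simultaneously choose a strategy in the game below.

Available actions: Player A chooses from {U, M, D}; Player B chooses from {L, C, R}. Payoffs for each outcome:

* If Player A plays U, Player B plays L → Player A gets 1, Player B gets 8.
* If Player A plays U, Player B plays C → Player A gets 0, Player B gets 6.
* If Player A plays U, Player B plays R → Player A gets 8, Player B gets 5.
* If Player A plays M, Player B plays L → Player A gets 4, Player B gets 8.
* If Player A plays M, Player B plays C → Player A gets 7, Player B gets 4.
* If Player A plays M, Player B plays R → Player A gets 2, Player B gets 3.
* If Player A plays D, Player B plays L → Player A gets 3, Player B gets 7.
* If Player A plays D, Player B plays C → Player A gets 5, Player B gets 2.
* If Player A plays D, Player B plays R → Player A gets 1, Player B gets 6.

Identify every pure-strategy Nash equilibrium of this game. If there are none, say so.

(M, L)

(U, L): Player A can switch to M (1 → 4). Not NE.
(U, C): Player A can switch to M (0 → 7). Not NE.
(U, R): Player B can switch to L (5 → 8). Not NE.
(M, L): Player A gets 4, best alternative 3; Player B gets 8, best alternative 4. No profitable deviation — NE.
(M, C): Player B can switch to L (4 → 8). Not NE.
(M, R): Player A can switch to U (2 → 8). Not NE.
(D, L): Player A can switch to M (3 → 4). Not NE.
(D, C): Player A can switch to M (5 → 7). Not NE.
(D, R): Player A can switch to U (1 → 8). Not NE.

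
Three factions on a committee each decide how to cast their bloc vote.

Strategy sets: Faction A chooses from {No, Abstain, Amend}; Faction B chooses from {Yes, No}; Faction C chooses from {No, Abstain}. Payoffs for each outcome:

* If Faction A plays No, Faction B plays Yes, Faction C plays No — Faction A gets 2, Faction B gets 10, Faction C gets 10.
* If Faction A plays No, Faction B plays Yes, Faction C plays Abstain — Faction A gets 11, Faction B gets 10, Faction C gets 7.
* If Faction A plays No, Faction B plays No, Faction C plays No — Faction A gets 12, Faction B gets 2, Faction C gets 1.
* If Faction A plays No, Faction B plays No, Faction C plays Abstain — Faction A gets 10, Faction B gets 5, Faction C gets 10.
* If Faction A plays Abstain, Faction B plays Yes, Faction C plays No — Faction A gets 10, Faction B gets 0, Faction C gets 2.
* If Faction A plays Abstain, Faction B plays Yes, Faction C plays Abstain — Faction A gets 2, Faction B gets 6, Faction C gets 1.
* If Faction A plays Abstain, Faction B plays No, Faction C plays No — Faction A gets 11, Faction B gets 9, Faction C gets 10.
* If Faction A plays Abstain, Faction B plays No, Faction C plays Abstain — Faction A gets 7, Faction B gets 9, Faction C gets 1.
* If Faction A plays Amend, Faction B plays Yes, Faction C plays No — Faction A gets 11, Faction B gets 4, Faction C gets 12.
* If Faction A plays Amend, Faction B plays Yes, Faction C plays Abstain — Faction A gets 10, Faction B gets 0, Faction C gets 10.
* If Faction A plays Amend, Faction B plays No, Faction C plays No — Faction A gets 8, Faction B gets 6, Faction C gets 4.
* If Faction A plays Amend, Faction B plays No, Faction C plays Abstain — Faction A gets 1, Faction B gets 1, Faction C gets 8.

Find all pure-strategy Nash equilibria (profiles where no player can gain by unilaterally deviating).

Faction A against (Yes, No): payoffs 2, 10, 11 → best response Amend.
Faction A against (Yes, Abstain): payoffs 11, 2, 10 → best response No.
Faction A against (No, No): payoffs 12, 11, 8 → best response No.
Faction A against (No, Abstain): payoffs 10, 7, 1 → best response No.
Faction B against (No, No): payoffs 10, 2 → best response Yes.
Faction B against (No, Abstain): payoffs 10, 5 → best response Yes.
Faction B against (Abstain, No): payoffs 0, 9 → best response No.
Faction B against (Abstain, Abstain): payoffs 6, 9 → best response No.
Faction B against (Amend, No): payoffs 4, 6 → best response No.
Faction B against (Amend, Abstain): payoffs 0, 1 → best response No.
Faction C against (No, Yes): payoffs 10, 7 → best response No.
Faction C against (No, No): payoffs 1, 10 → best response Abstain.
Faction C against (Abstain, Yes): payoffs 2, 1 → best response No.
Faction C against (Abstain, No): payoffs 10, 1 → best response No.
Faction C against (Amend, Yes): payoffs 12, 10 → best response No.
Faction C against (Amend, No): payoffs 4, 8 → best response Abstain.
No profile is a mutual best response for all players.

none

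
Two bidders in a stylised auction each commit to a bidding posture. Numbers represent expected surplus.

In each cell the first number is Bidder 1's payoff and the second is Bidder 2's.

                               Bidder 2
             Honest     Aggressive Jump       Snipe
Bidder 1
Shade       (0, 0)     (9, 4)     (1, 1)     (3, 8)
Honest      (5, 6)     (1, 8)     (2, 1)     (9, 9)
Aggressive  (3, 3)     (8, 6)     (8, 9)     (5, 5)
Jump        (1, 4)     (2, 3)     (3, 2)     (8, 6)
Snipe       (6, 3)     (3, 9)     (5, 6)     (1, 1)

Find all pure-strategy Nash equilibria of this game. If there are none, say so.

(Honest, Snipe) and (Aggressive, Jump)

For each strategy profile, look for a profitable unilateral deviation.
(Shade, Honest): Bidder 1 can switch to Honest (0 → 5). Not NE.
(Shade, Aggressive): Bidder 2 can switch to Snipe (4 → 8). Not NE.
(Shade, Jump): Bidder 1 can switch to Honest (1 → 2). Not NE.
(Shade, Snipe): Bidder 1 can switch to Honest (3 → 9). Not NE.
(Honest, Honest): Bidder 1 can switch to Snipe (5 → 6). Not NE.
(Honest, Aggressive): Bidder 1 can switch to Shade (1 → 9). Not NE.
(Honest, Jump): Bidder 1 can switch to Aggressive (2 → 8). Not NE.
(Honest, Snipe): Bidder 1 gets 9, best alternative 8; Bidder 2 gets 9, best alternative 8. No profitable deviation — NE.
(Aggressive, Honest): Bidder 1 can switch to Honest (3 → 5). Not NE.
(Aggressive, Jump): Bidder 1 gets 8, best alternative 5; Bidder 2 gets 9, best alternative 6. No profitable deviation — NE.
(The remaining 10 profiles each have a profitable deviation by the same check.)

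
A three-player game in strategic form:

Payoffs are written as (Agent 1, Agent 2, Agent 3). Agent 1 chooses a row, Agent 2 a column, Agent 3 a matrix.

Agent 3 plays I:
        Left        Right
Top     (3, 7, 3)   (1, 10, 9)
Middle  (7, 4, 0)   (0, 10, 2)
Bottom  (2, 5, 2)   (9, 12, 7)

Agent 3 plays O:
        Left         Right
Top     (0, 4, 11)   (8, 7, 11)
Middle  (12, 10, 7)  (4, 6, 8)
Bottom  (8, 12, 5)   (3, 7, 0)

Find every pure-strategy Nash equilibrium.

(Top, Right, O), (Middle, Left, O), (Bottom, Right, I)

(Top, Left, I): Agent 1 can switch to Middle (3 → 7). Not NE.
(Top, Left, O): Agent 1 can switch to Middle (0 → 12). Not NE.
(Top, Right, I): Agent 1 can switch to Bottom (1 → 9). Not NE.
(Top, Right, O): Agent 1 gets 8, best alternative 4; Agent 2 gets 7, best alternative 4; Agent 3 gets 11, best alternative 9. No profitable deviation — NE.
(Middle, Left, I): Agent 2 can switch to Right (4 → 10). Not NE.
(Middle, Left, O): Agent 1 gets 12, best alternative 8; Agent 2 gets 10, best alternative 6; Agent 3 gets 7, best alternative 0. No profitable deviation — NE.
(Middle, Right, I): Agent 1 can switch to Top (0 → 1). Not NE.
(Middle, Right, O): Agent 1 can switch to Top (4 → 8). Not NE.
(Bottom, Left, I): Agent 1 can switch to Top (2 → 3). Not NE.
(Bottom, Left, O): Agent 1 can switch to Middle (8 → 12). Not NE.
(Bottom, Right, I): Agent 1 gets 9, best alternative 1; Agent 2 gets 12, best alternative 5; Agent 3 gets 7, best alternative 0. No profitable deviation — NE.
(The remaining 1 profile has a profitable deviation by the same check.)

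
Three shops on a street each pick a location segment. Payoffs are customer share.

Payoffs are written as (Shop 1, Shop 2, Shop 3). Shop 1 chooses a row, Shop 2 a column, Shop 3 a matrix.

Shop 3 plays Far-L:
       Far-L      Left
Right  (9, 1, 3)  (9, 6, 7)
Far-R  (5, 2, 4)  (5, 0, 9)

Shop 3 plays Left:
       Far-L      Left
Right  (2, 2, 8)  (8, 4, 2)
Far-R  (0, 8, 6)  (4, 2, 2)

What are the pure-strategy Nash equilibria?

Check each profile: it is a Nash equilibrium iff no player can strictly gain by switching unilaterally.
(Right, Far-L, Far-L): Shop 2 can switch to Left (1 → 6). Not NE.
(Right, Far-L, Left): Shop 2 can switch to Left (2 → 4). Not NE.
(Right, Left, Far-L): Shop 1 gets 9, best alternative 5; Shop 2 gets 6, best alternative 1; Shop 3 gets 7, best alternative 2. No profitable deviation — NE.
(Right, Left, Left): Shop 3 can switch to Far-L (2 → 7). Not NE.
(Far-R, Far-L, Far-L): Shop 1 can switch to Right (5 → 9). Not NE.
(Far-R, Far-L, Left): Shop 1 can switch to Right (0 → 2). Not NE.
(Far-R, Left, Far-L): Shop 1 can switch to Right (5 → 9). Not NE.
(Far-R, Left, Left): Shop 1 can switch to Right (4 → 8). Not NE.

(Right, Left, Far-L)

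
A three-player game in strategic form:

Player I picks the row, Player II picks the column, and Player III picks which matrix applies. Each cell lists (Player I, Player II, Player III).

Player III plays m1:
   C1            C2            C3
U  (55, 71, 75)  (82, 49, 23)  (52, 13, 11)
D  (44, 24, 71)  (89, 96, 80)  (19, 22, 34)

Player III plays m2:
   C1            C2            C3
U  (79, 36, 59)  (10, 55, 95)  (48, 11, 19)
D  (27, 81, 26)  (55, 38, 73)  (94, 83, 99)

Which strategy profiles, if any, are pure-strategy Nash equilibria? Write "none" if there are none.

Pure-strategy Nash equilibria: (U, C1, m1) and (D, C2, m1) and (D, C3, m2)

(U, C1, m1): Player I gets 55, best alternative 44; Player II gets 71, best alternative 49; Player III gets 75, best alternative 59. No profitable deviation — NE.
(U, C1, m2): Player II can switch to C2 (36 → 55). Not NE.
(U, C2, m1): Player I can switch to D (82 → 89). Not NE.
(U, C2, m2): Player I can switch to D (10 → 55). Not NE.
(U, C3, m1): Player II can switch to C1 (13 → 71). Not NE.
(U, C3, m2): Player I can switch to D (48 → 94). Not NE.
(D, C1, m1): Player I can switch to U (44 → 55). Not NE.
(D, C1, m2): Player I can switch to U (27 → 79). Not NE.
(D, C2, m1): Player I gets 89, best alternative 82; Player II gets 96, best alternative 24; Player III gets 80, best alternative 73. No profitable deviation — NE.
(D, C2, m2): Player II can switch to C1 (38 → 81). Not NE.
(D, C3, m2): Player I gets 94, best alternative 48; Player II gets 83, best alternative 81; Player III gets 99, best alternative 34. No profitable deviation — NE.
(The remaining 1 profile has a profitable deviation by the same check.)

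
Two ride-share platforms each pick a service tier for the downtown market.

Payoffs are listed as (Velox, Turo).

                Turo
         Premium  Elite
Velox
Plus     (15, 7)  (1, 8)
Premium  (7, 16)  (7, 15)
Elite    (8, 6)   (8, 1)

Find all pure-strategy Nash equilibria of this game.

Velox against Premium: payoffs 15, 7, 8 → best response Plus.
Velox against Elite: payoffs 1, 7, 8 → best response Elite.
Turo against Plus: payoffs 7, 8 → best response Elite.
Turo against Premium: payoffs 16, 15 → best response Premium.
Turo against Elite: payoffs 6, 1 → best response Premium.
No profile is a mutual best response for all players.

No pure-strategy Nash equilibrium.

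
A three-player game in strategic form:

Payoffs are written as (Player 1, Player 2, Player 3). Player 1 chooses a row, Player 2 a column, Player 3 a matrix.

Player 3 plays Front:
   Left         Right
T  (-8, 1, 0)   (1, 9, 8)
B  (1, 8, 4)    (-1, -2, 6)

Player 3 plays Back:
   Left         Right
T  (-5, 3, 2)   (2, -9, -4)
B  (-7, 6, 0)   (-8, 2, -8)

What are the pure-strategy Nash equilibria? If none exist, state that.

Player 1 against (Left, Front): payoffs -8, 1 → best response B.
Player 1 against (Left, Back): payoffs -5, -7 → best response T.
Player 1 against (Right, Front): payoffs 1, -1 → best response T.
Player 1 against (Right, Back): payoffs 2, -8 → best response T.
Player 2 against (T, Front): payoffs 1, 9 → best response Right.
Player 2 against (T, Back): payoffs 3, -9 → best response Left.
Player 2 against (B, Front): payoffs 8, -2 → best response Left.
Player 2 against (B, Back): payoffs 6, 2 → best response Left.
Player 3 against (T, Left): payoffs 0, 2 → best response Back.
Player 3 against (T, Right): payoffs 8, -4 → best response Front.
Player 3 against (B, Left): payoffs 4, 0 → best response Front.
Player 3 against (B, Right): payoffs 6, -8 → best response Front.
Mutual best responses: (T, Left, Back); (T, Right, Front); (B, Left, Front).

(T, Left, Back), (T, Right, Front), (B, Left, Front)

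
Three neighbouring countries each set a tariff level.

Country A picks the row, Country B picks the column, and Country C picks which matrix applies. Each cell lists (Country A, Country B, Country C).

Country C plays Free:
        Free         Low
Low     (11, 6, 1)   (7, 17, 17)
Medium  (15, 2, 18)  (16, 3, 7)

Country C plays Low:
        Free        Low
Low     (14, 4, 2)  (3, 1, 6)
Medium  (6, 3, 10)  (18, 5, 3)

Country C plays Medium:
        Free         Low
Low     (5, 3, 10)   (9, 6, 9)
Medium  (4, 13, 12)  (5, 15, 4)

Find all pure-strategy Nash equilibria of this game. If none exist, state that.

Country A against (Free, Free): payoffs 11, 15 → best response Medium.
Country A against (Free, Low): payoffs 14, 6 → best response Low.
Country A against (Free, Medium): payoffs 5, 4 → best response Low.
Country A against (Low, Free): payoffs 7, 16 → best response Medium.
Country A against (Low, Low): payoffs 3, 18 → best response Medium.
Country A against (Low, Medium): payoffs 9, 5 → best response Low.
Country B against (Low, Free): payoffs 6, 17 → best response Low.
Country B against (Low, Low): payoffs 4, 1 → best response Free.
Country B against (Low, Medium): payoffs 3, 6 → best response Low.
Country B against (Medium, Free): payoffs 2, 3 → best response Low.
Country B against (Medium, Low): payoffs 3, 5 → best response Low.
Country B against (Medium, Medium): payoffs 13, 15 → best response Low.
Country C against (Low, Free): payoffs 1, 2, 10 → best response Medium.
Country C against (Low, Low): payoffs 17, 6, 9 → best response Free.
Country C against (Medium, Free): payoffs 18, 10, 12 → best response Free.
Country C against (Medium, Low): payoffs 7, 3, 4 → best response Free.
Mutual best responses: (Medium, Low, Free).

The unique pure-strategy Nash equilibrium is (Medium, Low, Free).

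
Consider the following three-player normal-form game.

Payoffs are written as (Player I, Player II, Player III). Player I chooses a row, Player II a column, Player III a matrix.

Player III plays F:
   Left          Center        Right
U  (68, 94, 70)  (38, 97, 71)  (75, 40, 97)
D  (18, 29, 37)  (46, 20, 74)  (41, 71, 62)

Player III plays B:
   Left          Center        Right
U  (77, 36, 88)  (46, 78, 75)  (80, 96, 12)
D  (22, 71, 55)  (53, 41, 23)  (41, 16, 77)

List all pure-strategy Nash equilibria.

none

(U, Left, F): Player II can switch to Center (94 → 97). Not NE.
(U, Left, B): Player II can switch to Center (36 → 78). Not NE.
(U, Center, F): Player I can switch to D (38 → 46). Not NE.
(U, Center, B): Player I can switch to D (46 → 53). Not NE.
(U, Right, F): Player II can switch to Left (40 → 94). Not NE.
(U, Right, B): Player III can switch to F (12 → 97). Not NE.
(The remaining 6 profiles each have a profitable deviation by the same check.)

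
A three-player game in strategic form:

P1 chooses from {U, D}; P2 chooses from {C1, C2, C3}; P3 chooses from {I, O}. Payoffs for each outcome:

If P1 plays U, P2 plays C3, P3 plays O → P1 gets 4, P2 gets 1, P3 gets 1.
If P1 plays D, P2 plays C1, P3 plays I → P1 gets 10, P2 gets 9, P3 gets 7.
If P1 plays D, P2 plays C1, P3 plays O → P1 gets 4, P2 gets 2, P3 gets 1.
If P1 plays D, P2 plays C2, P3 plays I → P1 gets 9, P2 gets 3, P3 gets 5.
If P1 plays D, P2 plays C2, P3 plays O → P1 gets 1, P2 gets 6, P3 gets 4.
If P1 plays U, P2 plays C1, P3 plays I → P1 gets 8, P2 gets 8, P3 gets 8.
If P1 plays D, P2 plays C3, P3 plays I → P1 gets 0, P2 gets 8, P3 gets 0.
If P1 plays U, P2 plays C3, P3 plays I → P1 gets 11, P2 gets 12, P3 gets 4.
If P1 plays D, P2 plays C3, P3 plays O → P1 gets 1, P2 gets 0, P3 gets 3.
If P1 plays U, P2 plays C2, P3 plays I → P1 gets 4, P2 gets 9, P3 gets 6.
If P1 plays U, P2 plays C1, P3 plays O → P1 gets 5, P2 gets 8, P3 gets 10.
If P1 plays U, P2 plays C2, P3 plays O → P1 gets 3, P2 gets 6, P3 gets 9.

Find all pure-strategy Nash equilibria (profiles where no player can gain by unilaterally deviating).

(U, C1, I): P1 can switch to D (8 → 10). Not NE.
(U, C1, O): P1 gets 5, best alternative 4; P2 gets 8, best alternative 6; P3 gets 10, best alternative 8. No profitable deviation — NE.
(U, C2, I): P1 can switch to D (4 → 9). Not NE.
(U, C2, O): P2 can switch to C1 (6 → 8). Not NE.
(U, C3, I): P1 gets 11, best alternative 0; P2 gets 12, best alternative 9; P3 gets 4, best alternative 1. No profitable deviation — NE.
(U, C3, O): P2 can switch to C1 (1 → 8). Not NE.
(D, C1, I): P1 gets 10, best alternative 8; P2 gets 9, best alternative 8; P3 gets 7, best alternative 1. No profitable deviation — NE.
(D, C1, O): P1 can switch to U (4 → 5). Not NE.
(D, C2, I): P2 can switch to C1 (3 → 9). Not NE.
(D, C2, O): P1 can switch to U (1 → 3). Not NE.
(D, C3, I): P1 can switch to U (0 → 11). Not NE.
(D, C3, O): P1 can switch to U (1 → 4). Not NE.

(U, C1, O); (U, C3, I); (D, C1, I)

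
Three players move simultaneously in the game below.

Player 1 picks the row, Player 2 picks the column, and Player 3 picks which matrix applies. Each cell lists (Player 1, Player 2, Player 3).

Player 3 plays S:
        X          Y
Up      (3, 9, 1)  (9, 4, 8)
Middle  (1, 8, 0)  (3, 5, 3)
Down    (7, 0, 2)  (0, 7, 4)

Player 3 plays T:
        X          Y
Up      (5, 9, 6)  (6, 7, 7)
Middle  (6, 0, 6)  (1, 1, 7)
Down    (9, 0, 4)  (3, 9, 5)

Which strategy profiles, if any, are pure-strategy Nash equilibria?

No pure-strategy Nash equilibrium.

(Up, X, S): Player 1 can switch to Down (3 → 7). Not NE.
(Up, X, T): Player 1 can switch to Middle (5 → 6). Not NE.
(Up, Y, S): Player 2 can switch to X (4 → 9). Not NE.
(Up, Y, T): Player 2 can switch to X (7 → 9). Not NE.
(Middle, X, S): Player 1 can switch to Up (1 → 3). Not NE.
(Middle, X, T): Player 1 can switch to Down (6 → 9). Not NE.
(The remaining 6 profiles each have a profitable deviation by the same check.)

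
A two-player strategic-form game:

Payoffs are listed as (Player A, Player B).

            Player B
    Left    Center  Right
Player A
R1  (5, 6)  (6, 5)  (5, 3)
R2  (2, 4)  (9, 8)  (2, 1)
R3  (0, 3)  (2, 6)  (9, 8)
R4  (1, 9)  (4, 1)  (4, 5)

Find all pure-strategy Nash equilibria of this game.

Mark each player's best response to every combination of opponents' strategies; a profile where every player is best-responding is a pure Nash equilibrium.
Player A against Left: payoffs 5, 2, 0, 1 → best response R1.
Player A against Center: payoffs 6, 9, 2, 4 → best response R2.
Player A against Right: payoffs 5, 2, 9, 4 → best response R3.
Player B against R1: payoffs 6, 5, 3 → best response Left.
Player B against R2: payoffs 4, 8, 1 → best response Center.
Player B against R3: payoffs 3, 6, 8 → best response Right.
Player B against R4: payoffs 9, 1, 5 → best response Left.
Mutual best responses: (R1, Left); (R2, Center); (R3, Right).

Pure-strategy Nash equilibria: (R1, Left) and (R2, Center) and (R3, Right)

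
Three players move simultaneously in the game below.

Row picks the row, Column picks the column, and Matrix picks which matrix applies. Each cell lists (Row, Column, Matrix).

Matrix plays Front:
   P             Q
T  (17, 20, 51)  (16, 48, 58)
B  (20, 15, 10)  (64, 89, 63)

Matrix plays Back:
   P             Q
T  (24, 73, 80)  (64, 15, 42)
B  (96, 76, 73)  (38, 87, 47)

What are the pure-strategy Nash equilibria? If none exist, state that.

The unique pure-strategy Nash equilibrium is (B, Q, Front).

Row against (P, Front): payoffs 17, 20 → best response B.
Row against (P, Back): payoffs 24, 96 → best response B.
Row against (Q, Front): payoffs 16, 64 → best response B.
Row against (Q, Back): payoffs 64, 38 → best response T.
Column against (T, Front): payoffs 20, 48 → best response Q.
Column against (T, Back): payoffs 73, 15 → best response P.
Column against (B, Front): payoffs 15, 89 → best response Q.
Column against (B, Back): payoffs 76, 87 → best response Q.
Matrix against (T, P): payoffs 51, 80 → best response Back.
Matrix against (T, Q): payoffs 58, 42 → best response Front.
Matrix against (B, P): payoffs 10, 73 → best response Back.
Matrix against (B, Q): payoffs 63, 47 → best response Front.
Mutual best responses: (B, Q, Front).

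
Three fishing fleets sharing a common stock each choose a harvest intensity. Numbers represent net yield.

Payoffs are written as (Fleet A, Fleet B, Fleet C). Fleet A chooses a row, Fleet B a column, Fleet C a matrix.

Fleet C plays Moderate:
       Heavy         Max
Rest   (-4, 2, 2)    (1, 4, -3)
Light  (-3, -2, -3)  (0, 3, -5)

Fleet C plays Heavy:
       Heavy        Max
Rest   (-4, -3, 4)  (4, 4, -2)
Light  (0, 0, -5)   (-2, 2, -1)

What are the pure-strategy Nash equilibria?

(Rest, Heavy, Moderate): Fleet A can switch to Light (-4 → -3). Not NE.
(Rest, Heavy, Heavy): Fleet A can switch to Light (-4 → 0). Not NE.
(Rest, Max, Moderate): Fleet C can switch to Heavy (-3 → -2). Not NE.
(Rest, Max, Heavy): Fleet A gets 4, best alternative -2; Fleet B gets 4, best alternative -3; Fleet C gets -2, best alternative -3. No profitable deviation — NE.
(Light, Heavy, Moderate): Fleet B can switch to Max (-2 → 3). Not NE.
(Light, Heavy, Heavy): Fleet B can switch to Max (0 → 2). Not NE.
(Light, Max, Moderate): Fleet A can switch to Rest (0 → 1). Not NE.
(Light, Max, Heavy): Fleet A can switch to Rest (-2 → 4). Not NE.

Pure NE: (Rest, Max, Heavy)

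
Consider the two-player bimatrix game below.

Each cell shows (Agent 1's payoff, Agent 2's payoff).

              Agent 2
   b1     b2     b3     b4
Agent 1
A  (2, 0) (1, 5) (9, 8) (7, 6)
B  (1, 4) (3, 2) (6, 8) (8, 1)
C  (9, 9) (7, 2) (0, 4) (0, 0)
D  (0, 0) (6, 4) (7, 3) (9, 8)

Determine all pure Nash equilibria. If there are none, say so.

Agent 1 against b1: payoffs 2, 1, 9, 0 → best response C.
Agent 1 against b2: payoffs 1, 3, 7, 6 → best response C.
Agent 1 against b3: payoffs 9, 6, 0, 7 → best response A.
Agent 1 against b4: payoffs 7, 8, 0, 9 → best response D.
Agent 2 against A: payoffs 0, 5, 8, 6 → best response b3.
Agent 2 against B: payoffs 4, 2, 8, 1 → best response b3.
Agent 2 against C: payoffs 9, 2, 4, 0 → best response b1.
Agent 2 against D: payoffs 0, 4, 3, 8 → best response b4.
Mutual best responses: (A, b3); (C, b1); (D, b4).

The pure Nash equilibria are (A, b3); (C, b1); (D, b4).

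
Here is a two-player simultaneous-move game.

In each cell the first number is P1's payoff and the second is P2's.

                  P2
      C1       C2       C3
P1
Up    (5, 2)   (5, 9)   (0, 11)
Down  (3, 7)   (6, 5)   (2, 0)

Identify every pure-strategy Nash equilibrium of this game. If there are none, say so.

There is no pure-strategy Nash equilibrium.

(Up, C1): P2 can switch to C2 (2 → 9). Not NE.
(Up, C2): P1 can switch to Down (5 → 6). Not NE.
(Up, C3): P1 can switch to Down (0 → 2). Not NE.
(Down, C1): P1 can switch to Up (3 → 5). Not NE.
(Down, C2): P2 can switch to C1 (5 → 7). Not NE.
(Down, C3): P2 can switch to C1 (0 → 7). Not NE.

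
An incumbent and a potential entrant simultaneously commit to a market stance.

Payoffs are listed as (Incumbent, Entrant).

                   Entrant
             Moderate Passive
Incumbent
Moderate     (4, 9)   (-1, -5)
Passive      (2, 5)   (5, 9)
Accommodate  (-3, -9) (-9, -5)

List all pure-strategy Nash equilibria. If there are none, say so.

(Moderate, Moderate); (Passive, Passive)

For each player, find the best response to each opponent profile; mutual best responses are the pure NE.
Incumbent against Moderate: payoffs 4, 2, -3 → best response Moderate.
Incumbent against Passive: payoffs -1, 5, -9 → best response Passive.
Entrant against Moderate: payoffs 9, -5 → best response Moderate.
Entrant against Passive: payoffs 5, 9 → best response Passive.
Entrant against Accommodate: payoffs -9, -5 → best response Passive.
Mutual best responses: (Moderate, Moderate); (Passive, Passive).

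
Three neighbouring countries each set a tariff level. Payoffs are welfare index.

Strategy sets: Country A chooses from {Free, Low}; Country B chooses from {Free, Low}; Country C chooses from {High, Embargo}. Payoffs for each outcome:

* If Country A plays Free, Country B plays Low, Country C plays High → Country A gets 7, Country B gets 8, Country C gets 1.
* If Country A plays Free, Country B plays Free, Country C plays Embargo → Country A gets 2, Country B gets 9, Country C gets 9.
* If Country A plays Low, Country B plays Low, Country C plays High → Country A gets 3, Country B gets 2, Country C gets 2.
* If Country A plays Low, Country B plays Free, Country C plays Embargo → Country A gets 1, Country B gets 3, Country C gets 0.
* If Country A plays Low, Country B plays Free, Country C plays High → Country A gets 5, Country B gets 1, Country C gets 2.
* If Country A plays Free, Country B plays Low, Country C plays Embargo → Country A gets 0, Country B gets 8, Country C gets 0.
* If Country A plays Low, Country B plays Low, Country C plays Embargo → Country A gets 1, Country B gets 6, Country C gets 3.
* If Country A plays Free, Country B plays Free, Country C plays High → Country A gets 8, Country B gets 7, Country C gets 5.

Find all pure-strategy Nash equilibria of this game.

Country A against (Free, High): payoffs 8, 5 → best response Free.
Country A against (Free, Embargo): payoffs 2, 1 → best response Free.
Country A against (Low, High): payoffs 7, 3 → best response Free.
Country A against (Low, Embargo): payoffs 0, 1 → best response Low.
Country B against (Free, High): payoffs 7, 8 → best response Low.
Country B against (Free, Embargo): payoffs 9, 8 → best response Free.
Country B against (Low, High): payoffs 1, 2 → best response Low.
Country B against (Low, Embargo): payoffs 3, 6 → best response Low.
Country C against (Free, Free): payoffs 5, 9 → best response Embargo.
Country C against (Free, Low): payoffs 1, 0 → best response High.
Country C against (Low, Free): payoffs 2, 0 → best response High.
Country C against (Low, Low): payoffs 2, 3 → best response Embargo.
Mutual best responses: (Free, Free, Embargo); (Free, Low, High); (Low, Low, Embargo).

(Free, Free, Embargo), (Free, Low, High), (Low, Low, Embargo)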